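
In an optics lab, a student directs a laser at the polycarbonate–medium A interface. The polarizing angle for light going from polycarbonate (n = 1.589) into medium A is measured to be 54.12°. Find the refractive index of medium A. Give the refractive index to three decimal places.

n ≈ 2.197

At the polarizing angle, tan θ_B = n₂/n₁ with n₁ on the incident side (polycarbonate) and n₂ on the transmitted side (medium A).
n₂ = n₁ tan θ_B = 1.589 × tan 54.12° = 2.197.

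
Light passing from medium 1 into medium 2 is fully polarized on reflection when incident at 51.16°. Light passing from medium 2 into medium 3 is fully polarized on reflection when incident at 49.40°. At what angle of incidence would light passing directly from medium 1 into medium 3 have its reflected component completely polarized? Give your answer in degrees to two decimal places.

Each Brewster angle gives a ratio: n₂/n₁ = tan 51.16° = 1.2420, n₃/n₂ = tan 49.40° = 1.1667.
n₃/n₁ = 1.4490. Then tan θ_B(1→3) = n₃/n₁, so θ_B(1→3) = arctan(1.4490) = 55.39°.

θ_B ≈ 55.39°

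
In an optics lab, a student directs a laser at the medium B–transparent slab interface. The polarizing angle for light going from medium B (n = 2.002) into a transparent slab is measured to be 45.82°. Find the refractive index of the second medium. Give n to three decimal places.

Full polarization of the reflected beam means tan θ_B = n₂/n₁, where n₁ is the incident medium (medium B).
n₂ = n₁ tan θ_B = 2.002 × tan 45.82° = 2.060.

n ≈ 2.060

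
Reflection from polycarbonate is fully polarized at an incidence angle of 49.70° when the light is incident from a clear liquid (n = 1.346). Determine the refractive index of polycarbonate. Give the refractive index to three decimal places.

n ≈ 1.587

Full polarization of the reflected beam means tan θ_B = n₂/n₁, where n₁ is the incident medium (a clear liquid).
n₂ = n₁ tan θ_B = 1.346 × tan 49.70° = 1.587.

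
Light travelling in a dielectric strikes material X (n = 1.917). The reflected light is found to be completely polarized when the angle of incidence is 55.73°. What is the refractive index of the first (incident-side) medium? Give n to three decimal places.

n ≈ 1.306

At Brewster's angle, tan θ_B = n₂/n₁ with n₁ on the incident side (a dielectric) and n₂ on the transmitted side (material X).
n₁ = n₂ / tan θ_B = 1.917 / tan 55.73° = 1.306.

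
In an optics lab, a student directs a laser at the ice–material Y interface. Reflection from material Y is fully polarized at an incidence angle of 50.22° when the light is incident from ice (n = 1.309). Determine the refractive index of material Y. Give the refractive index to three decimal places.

Full polarization of the reflected beam means tan θ_B = n₂/n₁, where n₁ is the incident medium (ice).
n₂ = n₁ tan θ_B = 1.309 × tan 50.22° = 1.572.

n ≈ 1.572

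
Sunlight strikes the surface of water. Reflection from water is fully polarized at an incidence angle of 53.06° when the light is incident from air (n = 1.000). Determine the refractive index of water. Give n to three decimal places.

Full polarization of the reflected beam means tan θ_B = n₂/n₁, where n₁ is the incident medium (air).
n₂ = n₁ tan θ_B = 1.000 × tan 53.06° = 1.330.

n ≈ 1.330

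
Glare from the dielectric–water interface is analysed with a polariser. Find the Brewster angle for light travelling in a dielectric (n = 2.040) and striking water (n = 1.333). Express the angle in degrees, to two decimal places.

θ_B ≈ 33.16°

tan θ_B = n₂/n₁ = 1.333/2.040 = 0.6534.
θ_B = arctan(0.6534) = 33.16°.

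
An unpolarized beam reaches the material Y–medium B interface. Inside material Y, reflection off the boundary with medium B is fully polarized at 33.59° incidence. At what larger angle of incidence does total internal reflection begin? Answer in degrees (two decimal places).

θ_c ≈ 41.62°

tan θ_B = n₂/n₁ = tan 33.59° = 0.6641.
Total internal reflection: sin θ_c = n₂/n₁ = 0.6641.
θ_c = arcsin(0.6641) = 41.62°.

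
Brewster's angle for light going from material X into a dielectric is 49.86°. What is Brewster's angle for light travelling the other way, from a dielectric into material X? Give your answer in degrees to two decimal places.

tan θ_B' = n₁/n₂ = 1/tan θ_B, so θ_B' = 90° − θ_B.
θ_B' = 90° − 49.86° = 40.14°.

θ_B' ≈ 40.14°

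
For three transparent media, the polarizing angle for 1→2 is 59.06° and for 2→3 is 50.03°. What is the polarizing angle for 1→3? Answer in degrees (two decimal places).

Each Brewster angle gives a ratio: n₂/n₁ = tan 59.06° = 1.6682, n₃/n₂ = tan 50.03° = 1.1930.
Multiplying, n₃/n₁ = 1.6682 × 1.1930 = 1.9902, and θ_B(1→3) = arctan 1.9902 = 63.32°.

θ_B ≈ 63.32°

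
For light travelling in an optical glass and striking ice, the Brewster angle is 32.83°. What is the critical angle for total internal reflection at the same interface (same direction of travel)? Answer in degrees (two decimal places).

n₂/n₁ = tan 32.83° = 0.6452; the critical angle satisfies sin θ_c = n₂/n₁.
θ_c = arcsin(0.6452) = 40.18°.

θ_c ≈ 40.18°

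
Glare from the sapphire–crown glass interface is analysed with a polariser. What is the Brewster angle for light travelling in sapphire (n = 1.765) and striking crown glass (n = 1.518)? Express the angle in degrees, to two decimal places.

θ_B ≈ 40.70°

At Brewster's angle the reflected and refracted rays are perpendicular, which with Snell's law gives tan θ_B = n₂/n₁.
tan θ_B = n₂/n₁ = 1.518/1.765 = 0.8601.
θ_B = arctan(0.8601) = 40.70°.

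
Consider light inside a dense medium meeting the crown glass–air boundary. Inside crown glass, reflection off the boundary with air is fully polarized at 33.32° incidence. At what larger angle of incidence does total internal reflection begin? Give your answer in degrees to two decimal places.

θ_c ≈ 41.10°

n₂/n₁ = tan 33.32° = 0.6574; the critical angle satisfies sin θ_c = n₂/n₁.
θ_c = arcsin(0.6574) = 41.10°.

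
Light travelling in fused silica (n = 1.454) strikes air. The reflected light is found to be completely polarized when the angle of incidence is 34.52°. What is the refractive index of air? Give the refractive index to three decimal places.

Brewster's law: tan θ_B = n₂/n₁ (light incident in fused silica, refracted into air).
n₂ = n₁ tan θ_B = 1.454 × tan 34.52° = 1.000.

n ≈ 1.000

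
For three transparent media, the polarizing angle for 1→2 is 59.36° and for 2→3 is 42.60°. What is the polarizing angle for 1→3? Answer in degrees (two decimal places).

tan θ_B(1→2) = n₂/n₁ = tan 59.36° = 1.6882.
tan θ_B(2→3) = n₃/n₂ = tan 42.60° = 0.9195.
So n₃/n₁ = (n₂/n₁)(n₃/n₂) = 1.6882 × 0.9195 = 1.5524.
θ_B(1→3) = arctan(1.5524) = 57.21°.

θ_B ≈ 57.21°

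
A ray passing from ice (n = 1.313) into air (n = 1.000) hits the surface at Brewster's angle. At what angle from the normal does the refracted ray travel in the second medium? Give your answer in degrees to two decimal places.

θ_t ≈ 52.71°

θ_B = arctan(n₂/n₁) = arctan(1.000/1.313) = 37.29°.
The refracted ray is perpendicular to the reflected ray, so θ_t = 90° − θ_B = 52.71°.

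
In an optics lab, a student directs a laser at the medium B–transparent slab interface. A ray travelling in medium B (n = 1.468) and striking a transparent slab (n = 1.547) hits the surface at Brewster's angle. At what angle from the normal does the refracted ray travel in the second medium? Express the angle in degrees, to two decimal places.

tan θ_B = n₂/n₁ = 1.547/1.468 = 1.0538, so θ_B = 46.50°.
At Brewster's angle the reflected and refracted rays are perpendicular, so θ_t = 90° − θ_B = 90° − 46.50° = 43.50°.

θ_t ≈ 43.50°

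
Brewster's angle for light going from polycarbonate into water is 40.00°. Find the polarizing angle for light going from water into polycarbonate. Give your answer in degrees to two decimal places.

θ_B' ≈ 50.00°

The two Brewster angles are complementary: θ_B' = 90° − θ_B = 90° − 40.00° = 50.00°.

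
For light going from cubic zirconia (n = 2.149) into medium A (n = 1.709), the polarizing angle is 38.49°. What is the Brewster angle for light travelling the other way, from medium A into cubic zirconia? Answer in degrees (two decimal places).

θ_B' ≈ 51.51°

Reversing the direction swaps n₁ and n₂, so tan θ_B' = 1/tan θ_B and θ_B' = 90° − θ_B.
Hence θ_B' = 90° − 38.49° = 51.51°.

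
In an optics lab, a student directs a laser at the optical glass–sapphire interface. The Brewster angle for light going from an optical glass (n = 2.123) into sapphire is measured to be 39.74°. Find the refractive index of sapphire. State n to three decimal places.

Brewster's law: tan θ_B = n₂/n₁ (light incident in an optical glass, refracted into sapphire).
n₂ = n₁ tan θ_B = 2.123 × tan 39.74° = 1.765.

n ≈ 1.765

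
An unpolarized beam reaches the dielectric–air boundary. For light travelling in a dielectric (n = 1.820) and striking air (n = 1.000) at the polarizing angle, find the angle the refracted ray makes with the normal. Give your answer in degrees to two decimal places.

First find Brewster's angle: tan θ_B = 1.000/1.820 = 0.5495, giving θ_B = 28.79°.
At Brewster's angle the reflected and refracted rays are perpendicular, so θ_t = 90° − θ_B = 90° − 28.79° = 61.21°.

θ_t ≈ 61.21°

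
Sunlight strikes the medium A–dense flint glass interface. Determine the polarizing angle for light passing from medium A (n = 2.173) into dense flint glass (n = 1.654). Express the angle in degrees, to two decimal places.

Here n₂/n₁ = 1.654/2.173 = 0.7612, and Brewster's law gives tan θ_B = n₂/n₁.
So θ_B = arctan 0.7612 = 37.28°.

θ_B ≈ 37.28°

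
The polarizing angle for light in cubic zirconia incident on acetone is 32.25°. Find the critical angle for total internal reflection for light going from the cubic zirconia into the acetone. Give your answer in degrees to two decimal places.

From Brewster, n₂/n₁ = tan θ_B = tan 32.25° = 0.6310.
Then sin θ_c = n₂/n₁ = 0.6310, so θ_c = arcsin 0.6310 = 39.12°.

θ_c ≈ 39.12°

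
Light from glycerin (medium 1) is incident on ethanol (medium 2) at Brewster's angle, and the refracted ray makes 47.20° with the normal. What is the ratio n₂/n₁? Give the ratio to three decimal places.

θ_B + θ_t = 90°, so θ_B = 90° − 47.20° = 42.80°.
Then n₂/n₁ = tan θ_B = tan 42.80° = 0.926.

n₂/n₁ ≈ 0.926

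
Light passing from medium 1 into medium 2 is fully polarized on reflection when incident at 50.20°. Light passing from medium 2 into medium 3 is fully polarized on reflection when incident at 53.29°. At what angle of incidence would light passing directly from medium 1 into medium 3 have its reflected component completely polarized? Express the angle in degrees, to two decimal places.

tan θ_B(1→2) = n₂/n₁ = tan 50.20° = 1.2002.
tan θ_B(2→3) = n₃/n₂ = tan 53.29° = 1.3411.
So n₃/n₁ = (n₂/n₁)(n₃/n₂) = 1.2002 × 1.3411 = 1.6097.
θ_B(1→3) = arctan(1.6097) = 58.15°.

θ_B ≈ 58.15°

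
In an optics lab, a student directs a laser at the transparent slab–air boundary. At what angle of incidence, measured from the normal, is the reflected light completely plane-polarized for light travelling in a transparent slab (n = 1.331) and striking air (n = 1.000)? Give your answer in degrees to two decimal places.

At Brewster's angle the reflected and refracted rays are perpendicular, which with Snell's law gives tan θ_B = n₂/n₁.
Brewster's condition: tan θ_B = n₂/n₁ = 1.000/1.331 = 0.7513.
θ_B = arctan(0.7513) = 36.92°.

θ_B ≈ 36.92°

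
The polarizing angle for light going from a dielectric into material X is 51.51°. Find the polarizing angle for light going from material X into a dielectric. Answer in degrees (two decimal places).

Reversing the direction swaps n₁ and n₂, so tan θ_B' = 1/tan θ_B and θ_B' = 90° − θ_B.
Hence θ_B' = 90° − 51.51° = 38.49°.

θ_B' ≈ 38.49°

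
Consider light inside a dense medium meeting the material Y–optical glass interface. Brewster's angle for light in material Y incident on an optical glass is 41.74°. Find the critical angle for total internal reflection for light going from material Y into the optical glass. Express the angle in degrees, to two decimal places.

θ_c ≈ 63.15°

tan θ_B = n₂/n₁ = tan 41.74° = 0.8922.
Total internal reflection: sin θ_c = n₂/n₁ = 0.8922.
θ_c = arcsin(0.8922) = 63.15°.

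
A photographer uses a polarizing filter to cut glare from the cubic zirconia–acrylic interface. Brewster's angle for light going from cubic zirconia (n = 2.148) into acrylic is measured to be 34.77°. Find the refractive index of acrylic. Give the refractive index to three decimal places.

Brewster's law: tan θ_B = n₂/n₁ (light incident in cubic zirconia, refracted into acrylic).
n₂ = n₁ tan θ_B = 2.148 × tan 34.77° = 1.491.

n ≈ 1.491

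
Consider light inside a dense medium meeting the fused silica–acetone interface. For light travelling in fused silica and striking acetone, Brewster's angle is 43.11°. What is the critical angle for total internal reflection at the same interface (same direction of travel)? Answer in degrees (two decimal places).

n₂/n₁ = tan 43.11° = 0.9361; the critical angle satisfies sin θ_c = n₂/n₁.
θ_c = arcsin(0.9361) = 69.41°.

θ_c ≈ 69.41°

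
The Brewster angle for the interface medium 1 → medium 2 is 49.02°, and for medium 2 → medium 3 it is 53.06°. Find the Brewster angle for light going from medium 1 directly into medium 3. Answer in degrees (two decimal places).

θ_B ≈ 56.85°

tan θ_B(1→2) = n₂/n₁ = tan 49.02° = 1.1512.
tan θ_B(2→3) = n₃/n₂ = tan 53.06° = 1.3299.
Multiplying, n₃/n₁ = 1.1512 × 1.3299 = 1.5310, and θ_B(1→3) = arctan 1.5310 = 56.85°.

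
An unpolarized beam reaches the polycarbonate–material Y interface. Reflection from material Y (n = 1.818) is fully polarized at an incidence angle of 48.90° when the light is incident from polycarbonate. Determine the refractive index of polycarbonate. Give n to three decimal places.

Full polarization of the reflected beam means tan θ_B = n₂/n₁, where n₁ is the incident medium (polycarbonate).
n₁ = n₂ / tan θ_B = 1.818 / tan 48.90° = 1.586.

n ≈ 1.586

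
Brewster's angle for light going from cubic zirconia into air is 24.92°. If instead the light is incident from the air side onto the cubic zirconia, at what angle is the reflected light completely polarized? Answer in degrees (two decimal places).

θ_B' ≈ 65.08°

Reversing the direction swaps n₁ and n₂, so tan θ_B' = 1/tan θ_B and θ_B' = 90° − θ_B.
Hence θ_B' = 90° − 24.92° = 65.08°.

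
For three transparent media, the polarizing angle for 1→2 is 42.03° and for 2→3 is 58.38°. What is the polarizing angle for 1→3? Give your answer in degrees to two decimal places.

Each Brewster angle gives a ratio: n₂/n₁ = tan 42.03° = 0.9014, n₃/n₂ = tan 58.38° = 1.6242.
n₃/n₁ = 1.4640. Then tan θ_B(1→3) = n₃/n₁, so θ_B(1→3) = arctan(1.4640) = 55.66°.

θ_B ≈ 55.66°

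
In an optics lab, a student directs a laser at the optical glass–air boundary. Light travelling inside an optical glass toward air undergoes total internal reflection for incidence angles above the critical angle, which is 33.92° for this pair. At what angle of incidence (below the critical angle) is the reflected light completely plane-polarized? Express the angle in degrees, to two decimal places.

θ_B ≈ 29.16°

n₂/n₁ = sin θ_c = sin 33.92° = 0.5580.
tan θ_B equals the same ratio, so θ_B = arctan(0.5580) = 29.16°.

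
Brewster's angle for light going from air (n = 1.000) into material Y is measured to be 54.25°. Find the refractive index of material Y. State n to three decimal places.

n ≈ 1.389

Full polarization of the reflected beam means tan θ_B = n₂/n₁, where n₁ is the incident medium (air).
n₂ = n₁ tan θ_B = 1.000 × tan 54.25° = 1.389.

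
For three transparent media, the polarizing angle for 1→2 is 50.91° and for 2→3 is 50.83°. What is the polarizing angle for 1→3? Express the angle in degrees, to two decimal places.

tan θ_B(1→2) = n₂/n₁ = tan 50.91° = 1.2309.
tan θ_B(2→3) = n₃/n₂ = tan 50.83° = 1.2274.
Multiplying, n₃/n₁ = 1.2309 × 1.2274 = 1.5109, and θ_B(1→3) = arctan 1.5109 = 56.50°.

θ_B ≈ 56.50°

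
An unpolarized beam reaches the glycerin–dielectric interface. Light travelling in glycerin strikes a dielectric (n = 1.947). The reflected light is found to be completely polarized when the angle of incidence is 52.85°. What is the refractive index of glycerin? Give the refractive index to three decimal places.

n ≈ 1.475

Brewster's law: tan θ_B = n₂/n₁ (light incident in glycerin, refracted into a dielectric).
n₁ = n₂ / tan θ_B = 1.947 / tan 52.85° = 1.475.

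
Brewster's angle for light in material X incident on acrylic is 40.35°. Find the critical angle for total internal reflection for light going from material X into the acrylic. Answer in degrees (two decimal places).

θ_c ≈ 58.16°

n₂/n₁ = tan 40.35° = 0.8496; the critical angle satisfies sin θ_c = n₂/n₁.
θ_c = arcsin(0.8496) = 58.16°.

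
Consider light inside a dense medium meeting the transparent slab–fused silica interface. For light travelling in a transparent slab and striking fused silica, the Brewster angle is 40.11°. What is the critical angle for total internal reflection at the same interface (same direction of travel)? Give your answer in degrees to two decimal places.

θ_c ≈ 57.39°

tan θ_B = n₂/n₁ = tan 40.11° = 0.8424.
Total internal reflection: sin θ_c = n₂/n₁ = 0.8424.
θ_c = arcsin(0.8424) = 57.39°.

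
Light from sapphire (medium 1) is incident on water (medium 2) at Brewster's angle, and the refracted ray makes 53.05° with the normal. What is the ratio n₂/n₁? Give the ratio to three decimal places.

n₂/n₁ ≈ 0.752

θ_B + θ_t = 90°, so θ_B = 90° − 53.05° = 36.95°.
tan θ_B = n₂/n₁, so n₂/n₁ = tan 36.95° = 0.752.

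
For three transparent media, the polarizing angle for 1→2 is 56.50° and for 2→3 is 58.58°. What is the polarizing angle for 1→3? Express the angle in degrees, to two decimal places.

n₂/n₁ = tan 56.50° = 1.5108 and n₃/n₂ = tan 58.58° = 1.6370.
Multiplying, n₃/n₁ = 1.5108 × 1.6370 = 2.4732, and θ_B(1→3) = arctan 2.4732 = 67.98°.

θ_B ≈ 67.98°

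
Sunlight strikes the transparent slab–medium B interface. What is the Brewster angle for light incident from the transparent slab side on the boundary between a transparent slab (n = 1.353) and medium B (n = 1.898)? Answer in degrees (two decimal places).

θ_B ≈ 54.52°

tan θ_B = n₂/n₁ = 1.898/1.353 = 1.4028.
So θ_B = arctan 1.4028 = 54.52°.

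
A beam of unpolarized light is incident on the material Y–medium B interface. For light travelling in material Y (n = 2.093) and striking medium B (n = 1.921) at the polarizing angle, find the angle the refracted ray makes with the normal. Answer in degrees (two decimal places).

θ_t ≈ 47.45°

θ_B = arctan(n₂/n₁) = arctan(1.921/2.093) = 42.55°.
Since θ_B + θ_t = 90° at Brewster incidence, θ_t = 90° − 42.55° = 47.45°.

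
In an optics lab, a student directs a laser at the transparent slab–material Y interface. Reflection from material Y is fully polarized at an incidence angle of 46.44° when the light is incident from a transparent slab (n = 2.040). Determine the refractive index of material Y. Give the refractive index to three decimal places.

Brewster's law: tan θ_B = n₂/n₁ (light incident in a transparent slab, refracted into material Y).
n₂ = n₁ tan θ_B = 2.040 × tan 46.44° = 2.145.

n ≈ 2.145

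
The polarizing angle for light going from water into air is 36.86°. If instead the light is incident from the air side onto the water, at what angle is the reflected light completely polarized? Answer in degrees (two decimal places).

θ_B' ≈ 53.14°

Reversing the direction swaps n₁ and n₂, so tan θ_B' = 1/tan θ_B and θ_B' = 90° − θ_B.
Hence θ_B' = 90° − 36.86° = 53.14°.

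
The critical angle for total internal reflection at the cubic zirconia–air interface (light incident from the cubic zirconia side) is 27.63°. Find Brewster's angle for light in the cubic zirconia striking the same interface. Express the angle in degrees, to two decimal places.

θ_B ≈ 24.88°

n₂/n₁ = sin θ_c = sin 27.63° = 0.4638.
tan θ_B equals the same ratio, so θ_B = arctan(0.4638) = 24.88°.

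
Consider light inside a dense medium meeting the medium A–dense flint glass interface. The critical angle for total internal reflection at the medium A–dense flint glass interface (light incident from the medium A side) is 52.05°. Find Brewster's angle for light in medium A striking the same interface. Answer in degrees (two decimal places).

θ_B ≈ 38.26°

sin θ_c = n₂/n₁, so n₂/n₁ = sin 52.05° = 0.7885.
Brewster: tan θ_B = n₂/n₁ = 0.7885.
θ_B = arctan(0.7885) = 38.26°.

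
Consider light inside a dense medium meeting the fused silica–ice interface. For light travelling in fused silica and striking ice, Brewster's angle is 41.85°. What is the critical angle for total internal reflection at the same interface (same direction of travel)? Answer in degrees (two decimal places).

θ_c ≈ 63.60°

tan θ_B = n₂/n₁ = tan 41.85° = 0.8957.
Total internal reflection: sin θ_c = n₂/n₁ = 0.8957.
θ_c = arcsin(0.8957) = 63.60°.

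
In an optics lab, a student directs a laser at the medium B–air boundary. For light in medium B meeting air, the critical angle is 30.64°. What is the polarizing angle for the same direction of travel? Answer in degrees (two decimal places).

θ_B ≈ 27.01°

n₂/n₁ = sin θ_c = sin 30.64° = 0.5096.
tan θ_B equals the same ratio, so θ_B = arctan(0.5096) = 27.01°.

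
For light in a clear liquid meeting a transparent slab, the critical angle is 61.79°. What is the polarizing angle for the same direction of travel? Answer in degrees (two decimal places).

sin θ_c = n₂/n₁, so n₂/n₁ = sin 61.79° = 0.8812.
Brewster: tan θ_B = n₂/n₁ = 0.8812.
θ_B = arctan(0.8812) = 41.39°.

θ_B ≈ 41.39°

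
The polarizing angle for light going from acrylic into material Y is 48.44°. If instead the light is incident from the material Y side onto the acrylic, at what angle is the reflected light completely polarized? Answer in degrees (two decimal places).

θ_B' ≈ 41.56°

tan θ_B' = n₁/n₂ = 1/tan θ_B, so θ_B' = 90° − θ_B.
θ_B' = 90° − 48.44° = 41.56°.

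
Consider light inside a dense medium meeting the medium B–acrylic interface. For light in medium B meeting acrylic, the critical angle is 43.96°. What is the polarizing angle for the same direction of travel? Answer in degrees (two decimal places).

sin θ_c = n₂/n₁, so n₂/n₁ = sin 43.96° = 0.6942.
Brewster: tan θ_B = n₂/n₁ = 0.6942.
θ_B = arctan(0.6942) = 34.77°.

θ_B ≈ 34.77°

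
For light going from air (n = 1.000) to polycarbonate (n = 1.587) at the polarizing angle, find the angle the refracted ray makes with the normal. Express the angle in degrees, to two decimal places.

θ_t ≈ 32.22°

θ_B = arctan(n₂/n₁) = arctan(1.587/1.000) = 57.78°.
Since θ_B + θ_t = 90° at Brewster incidence, θ_t = 90° − 57.78° = 32.22°.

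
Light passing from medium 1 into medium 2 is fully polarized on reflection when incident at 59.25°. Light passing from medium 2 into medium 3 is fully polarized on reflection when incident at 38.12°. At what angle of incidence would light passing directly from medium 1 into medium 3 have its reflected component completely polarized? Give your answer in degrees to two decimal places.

tan θ_B(1→2) = n₂/n₁ = tan 59.25° = 1.6808.
tan θ_B(2→3) = n₃/n₂ = tan 38.12° = 0.7847.
So n₃/n₁ = (n₂/n₁)(n₃/n₂) = 1.6808 × 0.7847 = 1.3189.
θ_B(1→3) = arctan(1.3189) = 52.83°.

θ_B ≈ 52.83°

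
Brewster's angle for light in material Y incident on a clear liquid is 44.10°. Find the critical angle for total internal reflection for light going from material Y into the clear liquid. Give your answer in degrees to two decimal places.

θ_c ≈ 75.71°

n₂/n₁ = tan 44.10° = 0.9691; the critical angle satisfies sin θ_c = n₂/n₁.
θ_c = arcsin(0.9691) = 75.71°.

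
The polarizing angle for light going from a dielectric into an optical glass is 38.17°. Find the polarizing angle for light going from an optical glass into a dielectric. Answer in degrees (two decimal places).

tan θ_B' = n₁/n₂ = 1/tan θ_B, so θ_B' = 90° − θ_B.
θ_B' = 90° − 38.17° = 51.83°.

θ_B' ≈ 51.83°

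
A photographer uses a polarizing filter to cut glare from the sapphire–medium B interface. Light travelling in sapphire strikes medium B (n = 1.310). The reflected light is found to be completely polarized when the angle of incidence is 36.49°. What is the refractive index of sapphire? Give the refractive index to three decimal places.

Full polarization of the reflected beam means tan θ_B = n₂/n₁, where n₁ is the incident medium (sapphire).
n₁ = n₂ / tan θ_B = 1.310 / tan 36.49° = 1.771.

n ≈ 1.771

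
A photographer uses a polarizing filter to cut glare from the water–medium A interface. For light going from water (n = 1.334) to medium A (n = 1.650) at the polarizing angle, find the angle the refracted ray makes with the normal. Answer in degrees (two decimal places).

θ_B = arctan(n₂/n₁) = arctan(1.650/1.334) = 51.04°.
Since θ_B + θ_t = 90° at Brewster incidence, θ_t = 90° − 51.04° = 38.96°.

θ_t ≈ 38.96°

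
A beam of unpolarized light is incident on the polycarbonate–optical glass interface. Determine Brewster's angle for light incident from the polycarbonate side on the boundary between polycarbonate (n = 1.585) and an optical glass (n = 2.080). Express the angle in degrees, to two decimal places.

Brewster's condition: tan θ_B = n₂/n₁ = 2.080/1.585 = 1.3123.
So θ_B = arctan 1.3123 = 52.69°.

θ_B ≈ 52.69°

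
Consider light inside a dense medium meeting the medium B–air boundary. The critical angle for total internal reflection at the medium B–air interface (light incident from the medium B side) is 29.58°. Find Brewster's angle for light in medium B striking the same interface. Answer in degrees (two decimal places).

θ_B ≈ 26.27°

n₂/n₁ = sin θ_c = sin 29.58° = 0.4936.
tan θ_B equals the same ratio, so θ_B = arctan(0.4936) = 26.27°.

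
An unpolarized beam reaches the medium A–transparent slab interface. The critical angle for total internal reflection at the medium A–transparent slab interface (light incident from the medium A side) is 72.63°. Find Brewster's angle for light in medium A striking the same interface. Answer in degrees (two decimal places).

n₂/n₁ = sin θ_c = sin 72.63° = 0.9544.
tan θ_B equals the same ratio, so θ_B = arctan(0.9544) = 43.66°.

θ_B ≈ 43.66°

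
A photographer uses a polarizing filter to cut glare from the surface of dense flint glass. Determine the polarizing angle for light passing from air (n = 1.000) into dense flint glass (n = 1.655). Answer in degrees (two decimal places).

θ_B ≈ 58.86°

At Brewster's angle the reflected and refracted rays are perpendicular, which with Snell's law gives tan θ_B = n₂/n₁.
Here n₂/n₁ = 1.655/1.000 = 1.6550, and Brewster's law gives tan θ_B = n₂/n₁. Taking the arctangent, θ_B = 58.86°.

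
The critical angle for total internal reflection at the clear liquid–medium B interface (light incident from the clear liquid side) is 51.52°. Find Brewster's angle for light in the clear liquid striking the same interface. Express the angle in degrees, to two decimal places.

θ_B ≈ 38.05°

At the critical angle sin θ_c = n₂/n₁, giving n₂/n₁ = sin 51.52° = 0.7828.
Then tan θ_B = n₂/n₁ = 0.7828, so θ_B = arctan 0.7828 = 38.05°.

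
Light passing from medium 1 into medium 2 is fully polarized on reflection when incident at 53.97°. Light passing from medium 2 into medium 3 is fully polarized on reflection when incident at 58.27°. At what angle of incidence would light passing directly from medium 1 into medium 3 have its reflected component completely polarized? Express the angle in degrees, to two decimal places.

tan θ_B(1→2) = n₂/n₁ = tan 53.97° = 1.3749.
tan θ_B(2→3) = n₃/n₂ = tan 58.27° = 1.6172.
n₃/n₁ = 2.2235. Then tan θ_B(1→3) = n₃/n₁, so θ_B(1→3) = arctan(2.2235) = 65.78°.

θ_B ≈ 65.78°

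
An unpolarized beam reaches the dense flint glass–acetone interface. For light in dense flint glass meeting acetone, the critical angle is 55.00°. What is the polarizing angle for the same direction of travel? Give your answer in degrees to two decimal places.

sin θ_c = n₂/n₁, so n₂/n₁ = sin 55.00° = 0.8192.
Brewster: tan θ_B = n₂/n₁ = 0.8192.
θ_B = arctan(0.8192) = 39.32°.

θ_B ≈ 39.32°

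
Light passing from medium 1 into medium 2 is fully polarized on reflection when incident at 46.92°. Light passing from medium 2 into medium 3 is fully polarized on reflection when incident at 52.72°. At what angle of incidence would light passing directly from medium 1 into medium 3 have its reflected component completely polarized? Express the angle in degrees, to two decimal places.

θ_B ≈ 54.55°

Each Brewster angle gives a ratio: n₂/n₁ = tan 46.92° = 1.0694, n₃/n₂ = tan 52.72° = 1.3136.
So n₃/n₁ = (n₂/n₁)(n₃/n₂) = 1.0694 × 1.3136 = 1.4048.
θ_B(1→3) = arctan(1.4048) = 54.55°.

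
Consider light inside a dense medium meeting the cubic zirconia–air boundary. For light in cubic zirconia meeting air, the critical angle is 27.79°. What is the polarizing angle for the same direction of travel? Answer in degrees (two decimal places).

sin θ_c = n₂/n₁, so n₂/n₁ = sin 27.79° = 0.4662.
Brewster: tan θ_B = n₂/n₁ = 0.4662.
θ_B = arctan(0.4662) = 25.00°.

θ_B ≈ 25.00°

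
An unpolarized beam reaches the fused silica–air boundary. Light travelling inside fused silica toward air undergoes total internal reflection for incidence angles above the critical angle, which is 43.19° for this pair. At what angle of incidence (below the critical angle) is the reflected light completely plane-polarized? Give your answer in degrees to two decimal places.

n₂/n₁ = sin θ_c = sin 43.19° = 0.6844.
tan θ_B equals the same ratio, so θ_B = arctan(0.6844) = 34.39°.

θ_B ≈ 34.39°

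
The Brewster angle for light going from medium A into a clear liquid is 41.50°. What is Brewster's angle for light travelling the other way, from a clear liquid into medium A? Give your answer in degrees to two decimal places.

θ_B' ≈ 48.50°

tan θ_B' = n₁/n₂ = 1/tan θ_B, so θ_B' = 90° − θ_B.
θ_B' = 90° − 41.50° = 48.50°.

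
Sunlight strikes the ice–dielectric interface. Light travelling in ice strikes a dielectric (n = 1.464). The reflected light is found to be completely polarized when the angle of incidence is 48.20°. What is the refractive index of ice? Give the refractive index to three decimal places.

Brewster's law: tan θ_B = n₂/n₁ (light incident in ice, refracted into a dielectric).
n₁ = n₂ / tan θ_B = 1.464 / tan 48.20° = 1.309.

n ≈ 1.309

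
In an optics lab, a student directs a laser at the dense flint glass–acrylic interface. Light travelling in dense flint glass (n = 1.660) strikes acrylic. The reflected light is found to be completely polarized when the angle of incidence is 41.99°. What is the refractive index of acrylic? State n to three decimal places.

n ≈ 1.494

Brewster's law: tan θ_B = n₂/n₁ (light incident in dense flint glass, refracted into acrylic).
n₂ = n₁ tan θ_B = 1.660 × tan 41.99° = 1.494.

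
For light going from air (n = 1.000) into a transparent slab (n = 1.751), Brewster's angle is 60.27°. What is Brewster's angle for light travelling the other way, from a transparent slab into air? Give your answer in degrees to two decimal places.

Reversing the direction swaps n₁ and n₂, so tan θ_B' = 1/tan θ_B and θ_B' = 90° − θ_B.
Hence θ_B' = 90° − 60.27° = 29.73°.

θ_B' ≈ 29.73°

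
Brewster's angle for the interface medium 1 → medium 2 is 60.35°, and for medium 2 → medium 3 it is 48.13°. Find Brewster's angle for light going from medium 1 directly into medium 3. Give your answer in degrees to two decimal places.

θ_B ≈ 62.97°

Each Brewster angle gives a ratio: n₂/n₁ = tan 60.35° = 1.7567, n₃/n₂ = tan 48.13° = 1.1157.
So n₃/n₁ = (n₂/n₁)(n₃/n₂) = 1.7567 × 1.1157 = 1.9600.
θ_B(1→3) = arctan(1.9600) = 62.97°.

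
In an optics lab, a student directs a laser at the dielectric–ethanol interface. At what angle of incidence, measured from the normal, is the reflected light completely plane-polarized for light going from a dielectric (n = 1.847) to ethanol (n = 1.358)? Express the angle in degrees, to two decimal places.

θ_B ≈ 36.33°

tan θ_B = n₂/n₁ = 1.358/1.847 = 0.7352. Taking the arctangent, θ_B = 36.33°.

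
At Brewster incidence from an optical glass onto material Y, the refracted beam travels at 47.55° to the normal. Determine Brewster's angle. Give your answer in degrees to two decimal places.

At Brewster's angle the reflected and refracted rays are perpendicular, so θ_B + θ_t = 90°.
So θ_B = 90° − θ_t = 90° − 47.55° = 42.45°.

θ_B ≈ 42.45°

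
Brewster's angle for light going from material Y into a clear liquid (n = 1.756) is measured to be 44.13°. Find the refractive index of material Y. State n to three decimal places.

n ≈ 1.810

Full polarization of the reflected beam means tan θ_B = n₂/n₁, where n₁ is the incident medium (material Y).
n₁ = n₂ / tan θ_B = 1.756 / tan 44.13° = 1.810.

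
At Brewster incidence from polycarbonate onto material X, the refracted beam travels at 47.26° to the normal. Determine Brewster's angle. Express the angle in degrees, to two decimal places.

θ_B ≈ 42.74°

Since the reflected and refracted rays are at right angles at the polarizing angle, θ_B + θ_t = 90°.
So θ_B = 90° − θ_t = 90° − 47.26° = 42.74°.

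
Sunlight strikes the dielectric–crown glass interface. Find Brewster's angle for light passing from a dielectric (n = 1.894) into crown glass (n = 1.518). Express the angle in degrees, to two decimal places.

θ_B ≈ 38.71°

Brewster's condition: tan θ_B = n₂/n₁ = 1.518/1.894 = 0.8015.
θ_B = arctan(0.8015) = 38.71°.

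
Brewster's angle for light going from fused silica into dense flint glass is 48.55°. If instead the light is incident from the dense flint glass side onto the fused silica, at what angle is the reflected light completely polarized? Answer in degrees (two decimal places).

θ_B' ≈ 41.45°

tan θ_B' = n₁/n₂ = 1/tan θ_B, so θ_B' = 90° − θ_B.
θ_B' = 90° − 48.55° = 41.45°.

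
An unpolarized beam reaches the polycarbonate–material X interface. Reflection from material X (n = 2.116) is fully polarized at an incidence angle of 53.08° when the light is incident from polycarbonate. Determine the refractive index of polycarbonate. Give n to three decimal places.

Brewster's law: tan θ_B = n₂/n₁ (light incident in polycarbonate, refracted into material X).
n₁ = n₂ / tan θ_B = 2.116 / tan 53.08° = 1.590.

n ≈ 1.590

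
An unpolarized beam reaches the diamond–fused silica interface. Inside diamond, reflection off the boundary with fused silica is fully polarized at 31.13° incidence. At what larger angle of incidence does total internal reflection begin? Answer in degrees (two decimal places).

n₂/n₁ = tan 31.13° = 0.6040; the critical angle satisfies sin θ_c = n₂/n₁.
θ_c = arcsin(0.6040) = 37.15°.

θ_c ≈ 37.15°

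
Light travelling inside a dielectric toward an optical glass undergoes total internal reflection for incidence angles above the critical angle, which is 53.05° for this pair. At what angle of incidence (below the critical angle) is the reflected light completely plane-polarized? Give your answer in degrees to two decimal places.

θ_B ≈ 38.63°

n₂/n₁ = sin θ_c = sin 53.05° = 0.7992.
tan θ_B equals the same ratio, so θ_B = arctan(0.7992) = 38.63°.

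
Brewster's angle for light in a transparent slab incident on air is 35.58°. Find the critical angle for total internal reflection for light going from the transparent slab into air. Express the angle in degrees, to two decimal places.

From Brewster, n₂/n₁ = tan θ_B = tan 35.58° = 0.7154.
Then sin θ_c = n₂/n₁ = 0.7154, so θ_c = arcsin 0.7154 = 45.68°.

θ_c ≈ 45.68°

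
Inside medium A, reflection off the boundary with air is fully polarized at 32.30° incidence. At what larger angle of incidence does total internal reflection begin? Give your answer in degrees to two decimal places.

θ_c ≈ 39.21°

tan θ_B = n₂/n₁ = tan 32.30° = 0.6322.
Total internal reflection: sin θ_c = n₂/n₁ = 0.6322.
θ_c = arcsin(0.6322) = 39.21°.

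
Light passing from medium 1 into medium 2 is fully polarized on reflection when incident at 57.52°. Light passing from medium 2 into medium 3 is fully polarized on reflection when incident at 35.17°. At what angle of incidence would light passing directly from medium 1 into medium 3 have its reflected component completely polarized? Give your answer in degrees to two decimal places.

tan θ_B(1→2) = n₂/n₁ = tan 57.52° = 1.5709.
tan θ_B(2→3) = n₃/n₂ = tan 35.17° = 0.7046.
n₃/n₁ = 1.1069. Then tan θ_B(1→3) = n₃/n₁, so θ_B(1→3) = arctan(1.1069) = 47.90°.

θ_B ≈ 47.90°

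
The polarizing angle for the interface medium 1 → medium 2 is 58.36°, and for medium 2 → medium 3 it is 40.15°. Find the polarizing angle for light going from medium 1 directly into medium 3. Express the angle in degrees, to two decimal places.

θ_B ≈ 53.85°

n₂/n₁ = tan 58.36° = 1.6229 and n₃/n₂ = tan 40.15° = 0.8436.
n₃/n₁ = 1.3691. Then tan θ_B(1→3) = n₃/n₁, so θ_B(1→3) = arctan(1.3691) = 53.85°.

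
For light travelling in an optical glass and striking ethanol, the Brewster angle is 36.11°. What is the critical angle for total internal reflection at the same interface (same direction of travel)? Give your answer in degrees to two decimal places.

θ_c ≈ 46.84°

tan θ_B = n₂/n₁ = tan 36.11° = 0.7295.
Total internal reflection: sin θ_c = n₂/n₁ = 0.7295.
θ_c = arcsin(0.7295) = 46.84°.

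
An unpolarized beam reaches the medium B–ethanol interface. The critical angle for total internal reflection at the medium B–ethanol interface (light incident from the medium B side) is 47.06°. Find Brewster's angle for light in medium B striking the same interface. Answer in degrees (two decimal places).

θ_B ≈ 36.21°

n₂/n₁ = sin θ_c = sin 47.06° = 0.7321.
tan θ_B equals the same ratio, so θ_B = arctan(0.7321) = 36.21°.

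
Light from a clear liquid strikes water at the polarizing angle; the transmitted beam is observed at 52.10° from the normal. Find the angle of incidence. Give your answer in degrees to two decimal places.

At Brewster's angle the reflected and refracted rays are perpendicular, so θ_B + θ_t = 90°.
θ_B = 90° − 52.10° = 37.90°.

θ_B ≈ 37.90°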